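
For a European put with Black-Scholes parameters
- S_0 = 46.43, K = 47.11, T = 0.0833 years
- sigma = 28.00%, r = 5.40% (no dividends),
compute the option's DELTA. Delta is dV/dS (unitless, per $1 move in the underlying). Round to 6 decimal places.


d1 = -0.0838471726; d2 = -0.1646600428
phi(d1) = 0.3975423907; exp(-qT) = 1.0000000000; exp(-rT) = 0.9955119017
N(-d1) = 0.5334110291
Delta = -exp(-qT) * N(-d1) = -1.0000000000 * 0.5334110291 = -0.533411

Answer: Delta = -0.533411


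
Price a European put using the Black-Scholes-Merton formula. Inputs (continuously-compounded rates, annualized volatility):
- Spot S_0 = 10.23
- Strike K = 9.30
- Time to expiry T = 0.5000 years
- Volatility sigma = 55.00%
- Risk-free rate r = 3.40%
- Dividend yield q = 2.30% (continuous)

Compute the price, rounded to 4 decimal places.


d1 = (ln(S/K) + (r - q + 0.5*sigma^2) * T) / (sigma * sqrt(T)) = 0.45366732
d2 = d1 - sigma * sqrt(T) = 0.06475859
exp(-rT) = 0.98314368; exp(-qT) = 0.98856587
P = K * exp(-rT) * N(-d2) - S_0 * exp(-qT) * N(-d1)
N(-d1) = 0.32503415; N(-d2) = 0.47418311
P = 9.3000 * 0.98314368 * 0.47418311 - 10.2300 * 0.98856587 * 0.32503415 = 1.0485

Answer: Price = 1.0485


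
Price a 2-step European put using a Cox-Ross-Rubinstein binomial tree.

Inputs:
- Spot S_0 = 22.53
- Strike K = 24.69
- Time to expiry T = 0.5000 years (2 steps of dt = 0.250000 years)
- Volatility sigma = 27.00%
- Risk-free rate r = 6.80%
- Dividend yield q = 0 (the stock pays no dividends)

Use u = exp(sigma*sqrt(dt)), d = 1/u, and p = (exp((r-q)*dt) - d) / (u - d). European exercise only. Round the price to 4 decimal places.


Answer: Price = V(0,0) = 2.6424

Derivation:
dt = T/N = 0.250000
u = exp(sigma*sqrt(dt)) = 1.144537; d = 1/u = 0.873716
p = (exp((r-q)*dt) - d) / (u - d) = 0.529610
Discount per step: exp(-r*dt) = 0.983144
Stock lattice S(k, i) with i counting down-moves:
  k=0: S(0,0) = 22.5300
  k=1: S(1,0) = 25.7864; S(1,1) = 19.6848
  k=2: S(2,0) = 29.5135; S(2,1) = 22.5300; S(2,2) = 17.1989
Terminal payoffs V(N, i) = max(K - S_T, 0):
  V(2,0) = 0.000000; V(2,1) = 2.160000; V(2,2) = 7.491060
Backward induction: V(k, i) = exp(-r*dt) * [p * V(k+1, i) + (1-p) * V(k+1, i+1)].
  V(1,0) = exp(-r*dt) * [p*0.000000 + (1-p)*2.160000] = 0.998916
  V(1,1) = exp(-r*dt) * [p*2.160000 + (1-p)*7.491060] = 4.588998
  V(0,0) = exp(-r*dt) * [p*0.998916 + (1-p)*4.588998] = 2.642351


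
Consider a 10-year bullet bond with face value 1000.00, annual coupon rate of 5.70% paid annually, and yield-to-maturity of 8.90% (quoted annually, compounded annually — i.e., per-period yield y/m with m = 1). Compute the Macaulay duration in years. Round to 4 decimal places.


Coupon per period c = face * coupon_rate / m = 57.000000
Periods per year m = 1; per-period yield y/m = 0.089000
Number of cashflows N = 10
Cashflows (t years, CF_t, discount factor 1/(1+y/m)^(m*t), PV):
  t = 1.0000: CF_t = 57.000000, DF = 0.918274, PV = 52.341598
  t = 2.0000: CF_t = 57.000000, DF = 0.843226, PV = 48.063910
  t = 3.0000: CF_t = 57.000000, DF = 0.774313, PV = 44.135822
  t = 4.0000: CF_t = 57.000000, DF = 0.711031, PV = 40.528762
  t = 5.0000: CF_t = 57.000000, DF = 0.652921, PV = 37.216494
  t = 6.0000: CF_t = 57.000000, DF = 0.599560, PV = 34.174926
  t = 7.0000: CF_t = 57.000000, DF = 0.550560, PV = 31.381933
  t = 8.0000: CF_t = 57.000000, DF = 0.505565, PV = 28.817202
  t = 9.0000: CF_t = 57.000000, DF = 0.464247, PV = 26.462078
  t = 10.0000: CF_t = 1057.000000, DF = 0.426306, PV = 450.605190
Price P = sum_t PV_t = 793.727914
Macaulay numerator sum_t t * PV_t:
  t * PV_t at t = 1.0000: 52.341598
  t * PV_t at t = 2.0000: 96.127820
  t * PV_t at t = 3.0000: 132.407465
  t * PV_t at t = 4.0000: 162.115048
  t * PV_t at t = 5.0000: 186.082470
  t * PV_t at t = 6.0000: 205.049553
  t * PV_t at t = 7.0000: 219.673534
  t * PV_t at t = 8.0000: 230.537620
  t * PV_t at t = 9.0000: 238.158698
  t * PV_t at t = 10.0000: 4506.051902
Macaulay duration D = (sum_t t * PV_t) / P = 6028.545707 / 793.727914 = 7.595230

Answer: Macaulay duration = 7.5952 years


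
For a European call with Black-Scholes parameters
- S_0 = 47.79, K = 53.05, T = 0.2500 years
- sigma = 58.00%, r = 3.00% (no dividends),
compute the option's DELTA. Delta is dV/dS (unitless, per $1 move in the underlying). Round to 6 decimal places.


Answer: Delta = 0.424967

Derivation:
d1 = -0.1892015602; d2 = -0.4792015602
phi(d1) = 0.3918652891; exp(-qT) = 1.0000000000; exp(-rT) = 0.9925280548
N(d1) = 0.4249674224
Delta = exp(-qT) * N(d1) = 1.0000000000 * 0.4249674224 = 0.424967


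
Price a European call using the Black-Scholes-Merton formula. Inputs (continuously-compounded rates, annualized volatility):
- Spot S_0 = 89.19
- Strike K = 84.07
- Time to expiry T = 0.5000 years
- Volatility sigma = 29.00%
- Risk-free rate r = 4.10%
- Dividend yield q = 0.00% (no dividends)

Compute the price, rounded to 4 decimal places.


Answer: Price = 10.9372

Derivation:
d1 = (ln(S/K) + (r - q + 0.5*sigma^2) * T) / (sigma * sqrt(T)) = 0.49080106
d2 = d1 - sigma * sqrt(T) = 0.28574010
exp(-rT) = 0.97970870; exp(-qT) = 1.00000000
C = S_0 * exp(-qT) * N(d1) - K * exp(-rT) * N(d2)
N(d1) = 0.68821642; N(d2) = 0.61246140
C = 89.1900 * 1.00000000 * 0.68821642 - 84.0700 * 0.97970870 * 0.61246140 = 10.9372


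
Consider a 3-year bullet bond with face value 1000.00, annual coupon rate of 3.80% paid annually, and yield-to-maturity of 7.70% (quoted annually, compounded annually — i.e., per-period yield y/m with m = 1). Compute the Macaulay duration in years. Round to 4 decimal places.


Coupon per period c = face * coupon_rate / m = 38.000000
Periods per year m = 1; per-period yield y/m = 0.077000
Number of cashflows N = 3
Cashflows (t years, CF_t, discount factor 1/(1+y/m)^(m*t), PV):
  t = 1.0000: CF_t = 38.000000, DF = 0.928505, PV = 35.283194
  t = 2.0000: CF_t = 38.000000, DF = 0.862122, PV = 32.760626
  t = 3.0000: CF_t = 1038.000000, DF = 0.800484, PV = 830.902840
Price P = sum_t PV_t = 898.946660
Macaulay numerator sum_t t * PV_t:
  t * PV_t at t = 1.0000: 35.283194
  t * PV_t at t = 2.0000: 65.521252
  t * PV_t at t = 3.0000: 2492.708521
Macaulay duration D = (sum_t t * PV_t) / P = 2593.512967 / 898.946660 = 2.885058

Answer: Macaulay duration = 2.8851 years


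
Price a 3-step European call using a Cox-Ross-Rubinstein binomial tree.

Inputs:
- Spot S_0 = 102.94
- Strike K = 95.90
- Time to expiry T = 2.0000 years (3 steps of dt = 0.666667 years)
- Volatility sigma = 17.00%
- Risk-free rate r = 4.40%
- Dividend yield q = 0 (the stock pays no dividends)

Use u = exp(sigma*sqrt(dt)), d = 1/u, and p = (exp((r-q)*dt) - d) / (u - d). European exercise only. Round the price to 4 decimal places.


Answer: Price = V(0,0) = 18.9396

Derivation:
dt = T/N = 0.666667
u = exp(sigma*sqrt(dt)) = 1.148899; d = 1/u = 0.870398
p = (exp((r-q)*dt) - d) / (u - d) = 0.572240
Discount per step: exp(-r*dt) = 0.971093
Stock lattice S(k, i) with i counting down-moves:
  k=0: S(0,0) = 102.9400
  k=1: S(1,0) = 118.2677; S(1,1) = 89.5988
  k=2: S(2,0) = 135.8777; S(2,1) = 102.9400; S(2,2) = 77.9866
  k=3: S(3,0) = 156.1098; S(3,1) = 118.2677; S(3,2) = 89.5988; S(3,3) = 67.8794
Terminal payoffs V(N, i) = max(S_T - K, 0):
  V(3,0) = 60.209791; V(3,1) = 22.367702; V(3,2) = 0.000000; V(3,3) = 0.000000
Backward induction: V(k, i) = exp(-r*dt) * [p * V(k+1, i) + (1-p) * V(k+1, i+1)].
  V(2,0) = exp(-r*dt) * [p*60.209791 + (1-p)*22.367702] = 42.749897
  V(2,1) = exp(-r*dt) * [p*22.367702 + (1-p)*0.000000] = 12.429694
  V(2,2) = exp(-r*dt) * [p*0.000000 + (1-p)*0.000000] = 0.000000
  V(1,0) = exp(-r*dt) * [p*42.749897 + (1-p)*12.429694] = 28.919271
  V(1,1) = exp(-r*dt) * [p*12.429694 + (1-p)*0.000000] = 6.907160
  V(0,0) = exp(-r*dt) * [p*28.919271 + (1-p)*6.907160] = 18.939586


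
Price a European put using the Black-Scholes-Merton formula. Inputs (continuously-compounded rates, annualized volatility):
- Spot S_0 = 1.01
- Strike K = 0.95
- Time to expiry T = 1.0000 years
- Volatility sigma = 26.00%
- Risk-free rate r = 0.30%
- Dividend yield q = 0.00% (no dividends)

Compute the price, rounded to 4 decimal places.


Answer: Price = 0.0729

Derivation:
d1 = (ln(S/K) + (r - q + 0.5*sigma^2) * T) / (sigma * sqrt(T)) = 0.37709087
d2 = d1 - sigma * sqrt(T) = 0.11709087
exp(-rT) = 0.99700450; exp(-qT) = 1.00000000
P = K * exp(-rT) * N(-d2) - S_0 * exp(-qT) * N(-d1)
N(-d1) = 0.35305304; N(-d2) = 0.45339402
P = 0.9500 * 0.99700450 * 0.45339402 - 1.0100 * 1.00000000 * 0.35305304 = 0.0729


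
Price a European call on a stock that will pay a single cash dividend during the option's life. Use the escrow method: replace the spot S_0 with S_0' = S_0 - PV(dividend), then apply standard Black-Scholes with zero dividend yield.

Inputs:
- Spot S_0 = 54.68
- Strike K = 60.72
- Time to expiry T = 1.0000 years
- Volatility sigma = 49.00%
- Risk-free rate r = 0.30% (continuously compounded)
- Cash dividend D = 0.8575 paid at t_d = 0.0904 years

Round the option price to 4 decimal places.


Answer: Price = 8.0196

Derivation:
PV(D) = D * exp(-r * t_d) = 0.8575 * 0.99972884 = 0.85726748
S_0' = S_0 - PV(D) = 54.6800 - 0.85726748 = 53.82273252
d1 = (ln(S_0'/K) + (r + sigma^2/2)*T) / (sigma*sqrt(T)) = 0.00504649
d2 = d1 - sigma*sqrt(T) = -0.48495351
exp(-rT) = 0.99700450
N(d1) = 0.50201325; N(d2) = 0.31385466
C = S_0' * N(d1) - K * exp(-rT) * N(d2) = 53.82273252 * 0.50201325 - 60.7200 * 0.99700450 * 0.31385466 = 8.0196


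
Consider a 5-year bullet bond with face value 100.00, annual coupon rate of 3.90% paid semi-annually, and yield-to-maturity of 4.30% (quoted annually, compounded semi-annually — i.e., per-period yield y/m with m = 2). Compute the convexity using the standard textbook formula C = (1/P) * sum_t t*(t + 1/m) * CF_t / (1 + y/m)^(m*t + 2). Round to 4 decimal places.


Answer: Convexity = 23.4678

Derivation:
Coupon per period c = face * coupon_rate / m = 1.950000
Periods per year m = 2; per-period yield y/m = 0.021500
Number of cashflows N = 10
Cashflows (t years, CF_t, discount factor 1/(1+y/m)^(m*t), PV):
  t = 0.5000: CF_t = 1.950000, DF = 0.978953, PV = 1.908957
  t = 1.0000: CF_t = 1.950000, DF = 0.958348, PV = 1.868779
  t = 1.5000: CF_t = 1.950000, DF = 0.938177, PV = 1.829446
  t = 2.0000: CF_t = 1.950000, DF = 0.918431, PV = 1.790940
  t = 2.5000: CF_t = 1.950000, DF = 0.899100, PV = 1.753246
  t = 3.0000: CF_t = 1.950000, DF = 0.880177, PV = 1.716344
  t = 3.5000: CF_t = 1.950000, DF = 0.861651, PV = 1.680219
  t = 4.0000: CF_t = 1.950000, DF = 0.843515, PV = 1.644855
  t = 4.5000: CF_t = 1.950000, DF = 0.825762, PV = 1.610235
  t = 5.0000: CF_t = 101.950000, DF = 0.808381, PV = 82.414480
Price P = sum_t PV_t = 98.217501
Convexity numerator sum_t t*(t + 1/m) * CF_t / (1+y/m)^(m*t + 2):
  t = 0.5000: term = 0.914723
  t = 1.0000: term = 2.686411
  t = 1.5000: term = 5.259737
  t = 2.0000: term = 8.581721
  t = 2.5000: term = 12.601646
  t = 3.0000: term = 17.270978
  t = 3.5000: term = 22.543291
  t = 4.0000: term = 28.374186
  t = 4.5000: term = 34.721226
  t = 5.0000: term = 2171.998257
Convexity = (1/P) * sum = 2304.952174 / 98.217501 = 23.467836


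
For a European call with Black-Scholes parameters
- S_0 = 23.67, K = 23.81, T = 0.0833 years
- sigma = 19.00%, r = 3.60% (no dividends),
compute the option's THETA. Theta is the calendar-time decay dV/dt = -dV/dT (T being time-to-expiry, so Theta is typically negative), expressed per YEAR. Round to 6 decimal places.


d1 = -0.0254365523; d2 = -0.0802738571
phi(d1) = 0.3988132398; exp(-qT) = 1.0000000000; exp(-rT) = 0.9970056919
Theta = -S*exp(-qT)*phi(d1)*sigma/(2*sqrt(T)) - r*K*exp(-rT)*N(d2) + q*S*exp(-qT)*N(d1)
N(d1) = 0.4898533780; N(d2) = 0.4680097250; sqrt(T) = 0.2886173938
Term 1 = -23.6700 * 1.0000000000 * 0.3988132398 * 0.1900 / (2 * 0.2886173938) = -3.1071980100
Term 2 = -0.0360 * 23.8100 * 0.9970056919 * 0.4680097250 = -0.3999580216
Term 3 = 0 (no dividend yield, q = 0)
Theta = -3.1071980100 + (-0.3999580216) + (0.0000000000) = -3.507156

Answer: Theta = -3.507156


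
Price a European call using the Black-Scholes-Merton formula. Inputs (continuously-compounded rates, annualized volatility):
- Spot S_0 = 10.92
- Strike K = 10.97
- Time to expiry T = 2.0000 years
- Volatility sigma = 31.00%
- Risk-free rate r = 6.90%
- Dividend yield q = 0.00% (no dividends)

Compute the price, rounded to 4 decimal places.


Answer: Price = 2.5386

Derivation:
d1 = (ln(S/K) + (r - q + 0.5*sigma^2) * T) / (sigma * sqrt(T)) = 0.52355942
d2 = d1 - sigma * sqrt(T) = 0.08515321
exp(-rT) = 0.87109869; exp(-qT) = 1.00000000
C = S_0 * exp(-qT) * N(d1) - K * exp(-rT) * N(d2)
N(d1) = 0.69970749; N(d2) = 0.53393021
C = 10.9200 * 1.00000000 * 0.69970749 - 10.9700 * 0.87109869 * 0.53393021 = 2.5386


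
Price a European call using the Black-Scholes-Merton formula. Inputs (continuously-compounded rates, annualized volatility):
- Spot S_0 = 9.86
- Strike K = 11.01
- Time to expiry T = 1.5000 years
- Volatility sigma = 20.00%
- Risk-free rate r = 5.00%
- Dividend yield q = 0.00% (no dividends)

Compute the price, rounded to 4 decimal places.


d1 = (ln(S/K) + (r - q + 0.5*sigma^2) * T) / (sigma * sqrt(T)) = -0.02170975
d2 = d1 - sigma * sqrt(T) = -0.26665873
exp(-rT) = 0.92774349; exp(-qT) = 1.00000000
C = S_0 * exp(-qT) * N(d1) - K * exp(-rT) * N(d2)
N(d1) = 0.49133974; N(d2) = 0.39486597
C = 9.8600 * 1.00000000 * 0.49133974 - 11.0100 * 0.92774349 * 0.39486597 = 0.8113

Answer: Price = 0.8113


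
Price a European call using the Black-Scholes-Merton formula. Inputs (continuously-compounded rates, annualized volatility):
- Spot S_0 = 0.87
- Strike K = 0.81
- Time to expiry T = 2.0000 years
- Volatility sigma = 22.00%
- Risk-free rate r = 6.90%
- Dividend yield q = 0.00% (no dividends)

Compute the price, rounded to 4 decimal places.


d1 = (ln(S/K) + (r - q + 0.5*sigma^2) * T) / (sigma * sqrt(T)) = 0.82879010
d2 = d1 - sigma * sqrt(T) = 0.51766312
exp(-rT) = 0.87109869; exp(-qT) = 1.00000000
C = S_0 * exp(-qT) * N(d1) - K * exp(-rT) * N(d2)
N(d1) = 0.79638840; N(d2) = 0.69765333
C = 0.8700 * 1.00000000 * 0.79638840 - 0.8100 * 0.87109869 * 0.69765333 = 0.2006

Answer: Price = 0.2006


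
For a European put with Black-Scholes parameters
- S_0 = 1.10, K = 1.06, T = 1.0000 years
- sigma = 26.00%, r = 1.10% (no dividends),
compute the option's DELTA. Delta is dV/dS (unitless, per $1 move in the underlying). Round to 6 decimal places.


d1 = 0.3147741218; d2 = 0.0547741218
phi(d1) = 0.3796597177; exp(-qT) = 1.0000000000; exp(-rT) = 0.9890602788
N(-d1) = 0.3764665807
Delta = -exp(-qT) * N(-d1) = -1.0000000000 * 0.3764665807 = -0.376467

Answer: Delta = -0.376467


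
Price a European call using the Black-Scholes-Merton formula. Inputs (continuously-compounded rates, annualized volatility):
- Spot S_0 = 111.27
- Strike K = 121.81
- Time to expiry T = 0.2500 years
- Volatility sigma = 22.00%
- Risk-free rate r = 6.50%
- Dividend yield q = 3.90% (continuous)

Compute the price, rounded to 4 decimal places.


d1 = (ln(S/K) + (r - q + 0.5*sigma^2) * T) / (sigma * sqrt(T)) = -0.70866158
d2 = d1 - sigma * sqrt(T) = -0.81866158
exp(-rT) = 0.98388132; exp(-qT) = 0.99029738
C = S_0 * exp(-qT) * N(d1) - K * exp(-rT) * N(d2)
N(d1) = 0.23926726; N(d2) = 0.20648976
C = 111.2700 * 0.99029738 * 0.23926726 - 121.8100 * 0.98388132 * 0.20648976 = 1.6179

Answer: Price = 1.6179


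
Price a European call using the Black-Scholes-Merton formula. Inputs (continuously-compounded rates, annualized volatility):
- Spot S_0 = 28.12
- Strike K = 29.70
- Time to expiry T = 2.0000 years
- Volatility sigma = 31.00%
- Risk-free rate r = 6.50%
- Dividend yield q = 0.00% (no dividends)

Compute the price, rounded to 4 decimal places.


d1 = (ln(S/K) + (r - q + 0.5*sigma^2) * T) / (sigma * sqrt(T)) = 0.39103922
d2 = d1 - sigma * sqrt(T) = -0.04736698
exp(-rT) = 0.87809543; exp(-qT) = 1.00000000
C = S_0 * exp(-qT) * N(d1) - K * exp(-rT) * N(d2)
N(d1) = 0.65211588; N(d2) = 0.48111037
C = 28.1200 * 1.00000000 * 0.65211588 - 29.7000 * 0.87809543 * 0.48111037 = 5.7904

Answer: Price = 5.7904


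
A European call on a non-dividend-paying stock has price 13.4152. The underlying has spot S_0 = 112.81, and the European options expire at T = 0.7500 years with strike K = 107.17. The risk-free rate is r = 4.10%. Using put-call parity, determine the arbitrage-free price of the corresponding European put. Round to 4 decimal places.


Put-call parity: C - P = S_0 * exp(-qT) - K * exp(-rT).
S_0 * exp(-qT) = 112.8100 * 1.00000000 = 112.81000000
K * exp(-rT) = 107.1700 * 0.96971797 = 103.92467509
P = C - S*exp(-qT) + K*exp(-rT)
P = 13.4152 - 112.81000000 + 103.92467509 = 4.5299

Answer: Put price = 4.5299


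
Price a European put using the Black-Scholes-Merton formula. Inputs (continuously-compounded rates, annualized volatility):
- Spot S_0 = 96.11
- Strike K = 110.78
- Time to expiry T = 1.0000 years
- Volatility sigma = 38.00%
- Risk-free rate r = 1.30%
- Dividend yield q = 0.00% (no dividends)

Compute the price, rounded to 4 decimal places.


d1 = (ln(S/K) + (r - q + 0.5*sigma^2) * T) / (sigma * sqrt(T)) = -0.14961285
d2 = d1 - sigma * sqrt(T) = -0.52961285
exp(-rT) = 0.98708414; exp(-qT) = 1.00000000
P = K * exp(-rT) * N(-d2) - S_0 * exp(-qT) * N(-d1)
N(-d1) = 0.55946497; N(-d2) = 0.70180981
P = 110.7800 * 0.98708414 * 0.70180981 - 96.1100 * 1.00000000 * 0.55946497 = 22.9721

Answer: Price = 22.9721


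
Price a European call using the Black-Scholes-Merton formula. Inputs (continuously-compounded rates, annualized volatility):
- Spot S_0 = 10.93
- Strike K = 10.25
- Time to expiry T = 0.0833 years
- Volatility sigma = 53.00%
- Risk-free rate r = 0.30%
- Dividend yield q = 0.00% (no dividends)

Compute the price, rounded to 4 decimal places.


Answer: Price = 1.0432

Derivation:
d1 = (ln(S/K) + (r - q + 0.5*sigma^2) * T) / (sigma * sqrt(T)) = 0.49803469
d2 = d1 - sigma * sqrt(T) = 0.34506747
exp(-rT) = 0.99975013; exp(-qT) = 1.00000000
C = S_0 * exp(-qT) * N(d1) - K * exp(-rT) * N(d2)
N(d1) = 0.69077020; N(d2) = 0.63497818
C = 10.9300 * 1.00000000 * 0.69077020 - 10.2500 * 0.99975013 * 0.63497818 = 1.0432


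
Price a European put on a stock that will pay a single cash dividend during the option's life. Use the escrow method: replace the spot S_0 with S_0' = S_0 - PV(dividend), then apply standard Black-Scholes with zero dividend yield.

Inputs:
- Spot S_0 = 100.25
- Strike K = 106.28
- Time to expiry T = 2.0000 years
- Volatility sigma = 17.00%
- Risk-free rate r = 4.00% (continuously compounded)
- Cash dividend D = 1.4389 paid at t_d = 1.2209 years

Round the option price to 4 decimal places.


Answer: Price = 9.0436

Derivation:
PV(D) = D * exp(-r * t_d) = 1.4389 * 0.95233730 = 1.37031814
S_0' = S_0 - PV(D) = 100.2500 - 1.37031814 = 98.87968186
d1 = (ln(S_0'/K) + (r + sigma^2/2)*T) / (sigma*sqrt(T)) = 0.15276275
d2 = d1 - sigma*sqrt(T) = -0.08765356
exp(-rT) = 0.92311635
N(-d1) = 0.43929269; N(-d2) = 0.53492398
P = K * exp(-rT) * N(-d2) - S_0' * N(-d1) = 106.2800 * 0.92311635 * 0.53492398 - 98.87968186 * 0.43929269 = 9.0436


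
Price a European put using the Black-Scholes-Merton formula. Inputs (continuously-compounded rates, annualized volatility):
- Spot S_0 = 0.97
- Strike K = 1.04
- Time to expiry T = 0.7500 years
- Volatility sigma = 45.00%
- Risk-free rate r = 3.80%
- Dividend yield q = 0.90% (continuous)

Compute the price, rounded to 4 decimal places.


Answer: Price = 0.1773

Derivation:
d1 = (ln(S/K) + (r - q + 0.5*sigma^2) * T) / (sigma * sqrt(T)) = 0.07186748
d2 = d1 - sigma * sqrt(T) = -0.31784395
exp(-rT) = 0.97190229; exp(-qT) = 0.99327273
P = K * exp(-rT) * N(-d2) - S_0 * exp(-qT) * N(-d1)
N(-d1) = 0.47135368; N(-d2) = 0.62469834
P = 1.0400 * 0.97190229 * 0.62469834 - 0.9700 * 0.99327273 * 0.47135368 = 0.1773


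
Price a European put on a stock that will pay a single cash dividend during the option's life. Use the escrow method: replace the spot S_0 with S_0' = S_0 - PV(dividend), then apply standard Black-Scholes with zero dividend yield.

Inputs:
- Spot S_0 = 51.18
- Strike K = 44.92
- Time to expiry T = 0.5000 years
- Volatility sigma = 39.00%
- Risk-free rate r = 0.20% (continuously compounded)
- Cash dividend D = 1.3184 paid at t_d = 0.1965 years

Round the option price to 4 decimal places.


Answer: Price = 3.0733

Derivation:
PV(D) = D * exp(-r * t_d) = 1.3184 * 0.99960708 = 1.31788197
S_0' = S_0 - PV(D) = 51.1800 - 1.31788197 = 49.86211803
d1 = (ln(S_0'/K) + (r + sigma^2/2)*T) / (sigma*sqrt(T)) = 0.52000787
d2 = d1 - sigma*sqrt(T) = 0.24423623
exp(-rT) = 0.99900050
N(-d1) = 0.30152904; N(-d2) = 0.40352393
P = K * exp(-rT) * N(-d2) - S_0' * N(-d1) = 44.9200 * 0.99900050 * 0.40352393 - 49.86211803 * 0.30152904 = 3.0733


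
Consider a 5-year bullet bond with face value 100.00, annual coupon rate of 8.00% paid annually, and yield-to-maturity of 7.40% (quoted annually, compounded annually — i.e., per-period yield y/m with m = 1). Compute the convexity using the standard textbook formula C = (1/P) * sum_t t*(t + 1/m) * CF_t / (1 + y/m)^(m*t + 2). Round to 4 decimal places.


Coupon per period c = face * coupon_rate / m = 8.000000
Periods per year m = 1; per-period yield y/m = 0.074000
Number of cashflows N = 5
Cashflows (t years, CF_t, discount factor 1/(1+y/m)^(m*t), PV):
  t = 1.0000: CF_t = 8.000000, DF = 0.931099, PV = 7.448790
  t = 2.0000: CF_t = 8.000000, DF = 0.866945, PV = 6.935558
  t = 3.0000: CF_t = 8.000000, DF = 0.807211, PV = 6.457689
  t = 4.0000: CF_t = 8.000000, DF = 0.751593, PV = 6.012746
  t = 5.0000: CF_t = 108.000000, DF = 0.699808, PV = 75.579210
Price P = sum_t PV_t = 102.433993
Convexity numerator sum_t t*(t + 1/m) * CF_t / (1+y/m)^(m*t + 2):
  t = 1.0000: term = 12.915379
  t = 2.0000: term = 36.076476
  t = 3.0000: term = 67.181520
  t = 4.0000: term = 104.254376
  t = 5.0000: term = 1965.690056
Convexity = (1/P) * sum = 2186.117807 / 102.433993 = 21.341722

Answer: Convexity = 21.3417


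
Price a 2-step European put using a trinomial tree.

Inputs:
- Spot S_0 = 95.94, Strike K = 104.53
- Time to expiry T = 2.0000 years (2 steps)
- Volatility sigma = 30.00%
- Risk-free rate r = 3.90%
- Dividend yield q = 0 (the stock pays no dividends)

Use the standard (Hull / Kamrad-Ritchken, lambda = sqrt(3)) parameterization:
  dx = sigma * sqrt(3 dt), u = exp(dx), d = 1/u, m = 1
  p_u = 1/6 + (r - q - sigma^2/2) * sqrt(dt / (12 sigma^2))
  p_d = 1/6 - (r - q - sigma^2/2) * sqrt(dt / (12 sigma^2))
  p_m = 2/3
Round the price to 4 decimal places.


Answer: Price = V(0,0) = 16.0091

Derivation:
dt = T/N = 1.000000; dx = sigma*sqrt(3*dt) = 0.519615
u = exp(dx) = 1.681381; d = 1/u = 0.594749
p_u = 0.160893, p_m = 0.666667, p_d = 0.172440
Discount per step: exp(-r*dt) = 0.961751
Stock lattice S(k, j) with j the centered position index:
  k=0: S(0,+0) = 95.9400
  k=1: S(1,-1) = 57.0603; S(1,+0) = 95.9400; S(1,+1) = 161.3117
  k=2: S(2,-2) = 33.9365; S(2,-1) = 57.0603; S(2,+0) = 95.9400; S(2,+1) = 161.3117; S(2,+2) = 271.2263
Terminal payoffs V(N, j) = max(K - S_T, 0):
  V(2,-2) = 70.593453; V(2,-1) = 47.469748; V(2,+0) = 8.590000; V(2,+1) = 0.000000; V(2,+2) = 0.000000
Backward induction: V(k, j) = exp(-r*dt) * [p_u * V(k+1, j+1) + p_m * V(k+1, j) + p_d * V(k+1, j-1)]
  V(1,-1) = exp(-r*dt) * [p_u*8.590000 + p_m*47.469748 + p_d*70.593453] = 43.472785
  V(1,+0) = exp(-r*dt) * [p_u*0.000000 + p_m*8.590000 + p_d*47.469748] = 13.380220
  V(1,+1) = exp(-r*dt) * [p_u*0.000000 + p_m*0.000000 + p_d*8.590000] = 1.424604
  V(0,+0) = exp(-r*dt) * [p_u*1.424604 + p_m*13.380220 + p_d*43.472785] = 16.009120


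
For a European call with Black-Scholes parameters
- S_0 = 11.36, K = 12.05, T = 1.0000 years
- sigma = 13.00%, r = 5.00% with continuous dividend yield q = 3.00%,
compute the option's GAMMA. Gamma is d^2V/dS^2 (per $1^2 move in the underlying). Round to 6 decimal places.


Answer: Gamma = 0.255032

Derivation:
d1 = -0.2347403588; d2 = -0.3647403588
phi(d1) = 0.3881008497; exp(-qT) = 0.9704455335; exp(-rT) = 0.9512294245
Gamma = exp(-qT) * phi(d1) / (S * sigma * sqrt(T)) = 0.9704455335 * 0.3881008497 / (11.3600 * 0.1300 * 1.0000000000) = 0.255032


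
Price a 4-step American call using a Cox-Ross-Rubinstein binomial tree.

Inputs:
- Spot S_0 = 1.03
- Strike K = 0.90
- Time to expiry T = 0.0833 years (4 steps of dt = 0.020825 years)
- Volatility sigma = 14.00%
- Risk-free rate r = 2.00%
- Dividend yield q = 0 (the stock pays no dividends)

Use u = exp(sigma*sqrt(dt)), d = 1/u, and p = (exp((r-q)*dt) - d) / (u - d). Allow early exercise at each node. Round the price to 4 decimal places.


Answer: Price = V(0,0) = 0.1315

Derivation:
dt = T/N = 0.020825
u = exp(sigma*sqrt(dt)) = 1.020409; d = 1/u = 0.979999
p = (exp((r-q)*dt) - d) / (u - d) = 0.505259
Discount per step: exp(-r*dt) = 0.999584
Stock lattice S(k, i) with i counting down-moves:
  k=0: S(0,0) = 1.0300
  k=1: S(1,0) = 1.0510; S(1,1) = 1.0094
  k=2: S(2,0) = 1.0725; S(2,1) = 1.0300; S(2,2) = 0.9892
  k=3: S(3,0) = 1.0944; S(3,1) = 1.0510; S(3,2) = 1.0094; S(3,3) = 0.9694
  k=4: S(4,0) = 1.1167; S(4,1) = 1.0725; S(4,2) = 1.0300; S(4,3) = 0.9892; S(4,4) = 0.9500
Terminal payoffs V(N, i) = max(S_T - K, 0):
  V(4,0) = 0.216693; V(4,1) = 0.172471; V(4,2) = 0.130000; V(4,3) = 0.089211; V(4,4) = 0.050037
Backward induction: V(k, i) = exp(-r*dt) * [p * V(k+1, i) + (1-p) * V(k+1, i+1)]; then take max(V_cont, immediate exercise) for American.
  V(3,0) = exp(-r*dt) * [p*0.216693 + (1-p)*0.172471] = 0.194733; exercise = 0.194359; V(3,0) = max -> 0.194733
  V(3,1) = exp(-r*dt) * [p*0.172471 + (1-p)*0.130000] = 0.151396; exercise = 0.151021; V(3,1) = max -> 0.151396
  V(3,2) = exp(-r*dt) * [p*0.130000 + (1-p)*0.089211] = 0.109774; exercise = 0.109399; V(3,2) = max -> 0.109774
  V(3,3) = exp(-r*dt) * [p*0.089211 + (1-p)*0.050037] = 0.069801; exercise = 0.069426; V(3,3) = max -> 0.069801
  V(2,0) = exp(-r*dt) * [p*0.194733 + (1-p)*0.151396] = 0.173220; exercise = 0.172471; V(2,0) = max -> 0.173220
  V(2,1) = exp(-r*dt) * [p*0.151396 + (1-p)*0.109774] = 0.130749; exercise = 0.130000; V(2,1) = max -> 0.130749
  V(2,2) = exp(-r*dt) * [p*0.109774 + (1-p)*0.069801] = 0.089960; exercise = 0.089211; V(2,2) = max -> 0.089960
  V(1,0) = exp(-r*dt) * [p*0.173220 + (1-p)*0.130749] = 0.152145; exercise = 0.151021; V(1,0) = max -> 0.152145
  V(1,1) = exp(-r*dt) * [p*0.130749 + (1-p)*0.089960] = 0.110523; exercise = 0.109399; V(1,1) = max -> 0.110523
  V(0,0) = exp(-r*dt) * [p*0.152145 + (1-p)*0.110523] = 0.131498; exercise = 0.130000; V(0,0) = max -> 0.131498


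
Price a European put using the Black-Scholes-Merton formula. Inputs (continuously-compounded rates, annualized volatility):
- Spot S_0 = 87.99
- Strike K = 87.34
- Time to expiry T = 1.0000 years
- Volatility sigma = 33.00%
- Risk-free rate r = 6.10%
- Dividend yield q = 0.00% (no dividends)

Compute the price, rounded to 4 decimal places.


d1 = (ln(S/K) + (r - q + 0.5*sigma^2) * T) / (sigma * sqrt(T)) = 0.37231704
d2 = d1 - sigma * sqrt(T) = 0.04231704
exp(-rT) = 0.94082324; exp(-qT) = 1.00000000
P = K * exp(-rT) * N(-d2) - S_0 * exp(-qT) * N(-d1)
N(-d1) = 0.35482841; N(-d2) = 0.48312298
P = 87.3400 * 0.94082324 * 0.48312298 - 87.9900 * 1.00000000 * 0.35482841 = 8.4776

Answer: Price = 8.4776


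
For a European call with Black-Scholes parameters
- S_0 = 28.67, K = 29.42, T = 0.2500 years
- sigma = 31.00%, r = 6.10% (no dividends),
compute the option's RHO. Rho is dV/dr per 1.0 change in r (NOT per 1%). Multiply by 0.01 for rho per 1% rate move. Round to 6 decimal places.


Answer: Rho = 3.202238

Derivation:
d1 = 0.0092842885; d2 = -0.1457157115
phi(d1) = 0.3989250868; exp(-qT) = 1.0000000000; exp(-rT) = 0.9848656924
N(d2) = 0.4420729089
Rho = K*T*exp(-rT)*N(d2) = 29.4200 * 0.2500 * 0.9848656924 * 0.4420729089 = 3.202238


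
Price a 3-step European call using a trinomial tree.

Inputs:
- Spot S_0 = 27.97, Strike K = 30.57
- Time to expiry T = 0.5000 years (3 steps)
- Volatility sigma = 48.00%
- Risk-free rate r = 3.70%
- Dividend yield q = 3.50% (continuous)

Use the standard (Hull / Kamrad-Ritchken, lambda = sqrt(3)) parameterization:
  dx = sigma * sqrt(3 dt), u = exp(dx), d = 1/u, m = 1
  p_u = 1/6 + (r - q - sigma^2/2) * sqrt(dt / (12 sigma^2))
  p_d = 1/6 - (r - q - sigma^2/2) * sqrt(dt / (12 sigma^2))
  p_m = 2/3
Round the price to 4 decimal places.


dt = T/N = 0.166667; dx = sigma*sqrt(3*dt) = 0.339411
u = exp(dx) = 1.404121; d = 1/u = 0.712189
p_u = 0.138873, p_m = 0.666667, p_d = 0.194460
Discount per step: exp(-r*dt) = 0.993852
Stock lattice S(k, j) with j the centered position index:
  k=0: S(0,+0) = 27.9700
  k=1: S(1,-1) = 19.9199; S(1,+0) = 27.9700; S(1,+1) = 39.2733
  k=2: S(2,-2) = 14.1868; S(2,-1) = 19.9199; S(2,+0) = 27.9700; S(2,+1) = 39.2733; S(2,+2) = 55.1444
  k=3: S(3,-3) = 10.1037; S(3,-2) = 14.1868; S(3,-1) = 19.9199; S(3,+0) = 27.9700; S(3,+1) = 39.2733; S(3,+2) = 55.1444; S(3,+3) = 77.4294
Terminal payoffs V(N, j) = max(S_T - K, 0):
  V(3,-3) = 0.000000; V(3,-2) = 0.000000; V(3,-1) = 0.000000; V(3,+0) = 0.000000; V(3,+1) = 8.703255; V(3,+2) = 24.574390; V(3,+3) = 46.859378
Backward induction: V(k, j) = exp(-r*dt) * [p_u * V(k+1, j+1) + p_m * V(k+1, j) + p_d * V(k+1, j-1)]
  V(2,-2) = exp(-r*dt) * [p_u*0.000000 + p_m*0.000000 + p_d*0.000000] = 0.000000
  V(2,-1) = exp(-r*dt) * [p_u*0.000000 + p_m*0.000000 + p_d*0.000000] = 0.000000
  V(2,+0) = exp(-r*dt) * [p_u*8.703255 + p_m*0.000000 + p_d*0.000000] = 1.201221
  V(2,+1) = exp(-r*dt) * [p_u*24.574390 + p_m*8.703255 + p_d*0.000000] = 9.158250
  V(2,+2) = exp(-r*dt) * [p_u*46.859378 + p_m*24.574390 + p_d*8.703255] = 24.431756
  V(1,-1) = exp(-r*dt) * [p_u*1.201221 + p_m*0.000000 + p_d*0.000000] = 0.165792
  V(1,+0) = exp(-r*dt) * [p_u*9.158250 + p_m*1.201221 + p_d*0.000000] = 2.059909
  V(1,+1) = exp(-r*dt) * [p_u*24.431756 + p_m*9.158250 + p_d*1.201221] = 9.672182
  V(0,+0) = exp(-r*dt) * [p_u*9.672182 + p_m*2.059909 + p_d*0.165792] = 2.731824

Answer: Price = V(0,0) = 2.7318


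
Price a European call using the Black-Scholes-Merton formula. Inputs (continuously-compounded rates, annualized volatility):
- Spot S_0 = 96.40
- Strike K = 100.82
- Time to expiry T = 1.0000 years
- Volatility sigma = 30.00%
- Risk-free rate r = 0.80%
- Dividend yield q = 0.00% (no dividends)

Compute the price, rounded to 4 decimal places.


Answer: Price = 9.9890

Derivation:
d1 = (ln(S/K) + (r - q + 0.5*sigma^2) * T) / (sigma * sqrt(T)) = 0.02723151
d2 = d1 - sigma * sqrt(T) = -0.27276849
exp(-rT) = 0.99203191; exp(-qT) = 1.00000000
C = S_0 * exp(-qT) * N(d1) - K * exp(-rT) * N(d2)
N(d1) = 0.51086246; N(d2) = 0.39251559
C = 96.4000 * 1.00000000 * 0.51086246 - 100.8200 * 0.99203191 * 0.39251559 = 9.9890


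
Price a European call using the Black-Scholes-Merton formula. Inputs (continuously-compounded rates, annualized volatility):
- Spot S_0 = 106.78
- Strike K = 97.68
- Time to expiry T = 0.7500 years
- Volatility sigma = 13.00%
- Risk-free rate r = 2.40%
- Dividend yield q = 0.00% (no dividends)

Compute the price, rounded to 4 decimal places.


d1 = (ln(S/K) + (r - q + 0.5*sigma^2) * T) / (sigma * sqrt(T)) = 1.00735465
d2 = d1 - sigma * sqrt(T) = 0.89477135
exp(-rT) = 0.98216103; exp(-qT) = 1.00000000
C = S_0 * exp(-qT) * N(d1) - K * exp(-rT) * N(d2)
N(d1) = 0.84311781; N(d2) = 0.81454534
C = 106.7800 * 1.00000000 * 0.84311781 - 97.6800 * 0.98216103 * 0.81454534 = 11.8827

Answer: Price = 11.8827


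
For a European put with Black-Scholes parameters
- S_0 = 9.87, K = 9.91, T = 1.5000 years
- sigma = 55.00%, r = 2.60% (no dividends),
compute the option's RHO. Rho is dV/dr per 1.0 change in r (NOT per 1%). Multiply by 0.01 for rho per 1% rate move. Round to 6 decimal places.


Answer: Rho = -8.751474

Derivation:
d1 = 0.3886976585; d2 = -0.2849120207
phi(d1) = 0.3699152077; exp(-qT) = 1.0000000000; exp(-rT) = 0.9617507091
N(-d2) = 0.6121442268
Rho = -K*T*exp(-rT)*N(-d2) = -9.9100 * 1.5000 * 0.9617507091 * 0.6121442268 = -8.751474


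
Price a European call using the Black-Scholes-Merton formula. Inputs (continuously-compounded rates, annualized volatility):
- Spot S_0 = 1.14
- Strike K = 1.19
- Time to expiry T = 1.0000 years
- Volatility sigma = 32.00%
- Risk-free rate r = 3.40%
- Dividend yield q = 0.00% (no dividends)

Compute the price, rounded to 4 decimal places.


Answer: Price = 0.1405

Derivation:
d1 = (ln(S/K) + (r - q + 0.5*sigma^2) * T) / (sigma * sqrt(T)) = 0.13210924
d2 = d1 - sigma * sqrt(T) = -0.18789076
exp(-rT) = 0.96657150; exp(-qT) = 1.00000000
C = S_0 * exp(-qT) * N(d1) - K * exp(-rT) * N(d2)
N(d1) = 0.55255105; N(d2) = 0.42548114
C = 1.1400 * 1.00000000 * 0.55255105 - 1.1900 * 0.96657150 * 0.42548114 = 0.1405


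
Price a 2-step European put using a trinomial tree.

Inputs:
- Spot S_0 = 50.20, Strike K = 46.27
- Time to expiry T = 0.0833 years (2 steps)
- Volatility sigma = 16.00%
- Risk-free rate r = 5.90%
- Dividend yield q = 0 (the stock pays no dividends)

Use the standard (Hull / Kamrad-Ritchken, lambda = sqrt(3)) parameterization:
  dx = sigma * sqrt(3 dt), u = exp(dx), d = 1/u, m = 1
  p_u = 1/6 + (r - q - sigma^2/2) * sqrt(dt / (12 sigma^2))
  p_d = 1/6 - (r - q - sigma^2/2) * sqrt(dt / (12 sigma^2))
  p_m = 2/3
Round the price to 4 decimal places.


Answer: Price = V(0,0) = 0.0321

Derivation:
dt = T/N = 0.041650; dx = sigma*sqrt(3*dt) = 0.056557
u = exp(dx) = 1.058187; d = 1/u = 0.945012
p_u = 0.183678, p_m = 0.666667, p_d = 0.149655
Discount per step: exp(-r*dt) = 0.997546
Stock lattice S(k, j) with j the centered position index:
  k=0: S(0,+0) = 50.2000
  k=1: S(1,-1) = 47.4396; S(1,+0) = 50.2000; S(1,+1) = 53.1210
  k=2: S(2,-2) = 44.8310; S(2,-1) = 47.4396; S(2,+0) = 50.2000; S(2,+1) = 53.1210; S(2,+2) = 56.2120
Terminal payoffs V(N, j) = max(K - S_T, 0):
  V(2,-2) = 1.438968; V(2,-1) = 0.000000; V(2,+0) = 0.000000; V(2,+1) = 0.000000; V(2,+2) = 0.000000
Backward induction: V(k, j) = exp(-r*dt) * [p_u * V(k+1, j+1) + p_m * V(k+1, j) + p_d * V(k+1, j-1)]
  V(1,-1) = exp(-r*dt) * [p_u*0.000000 + p_m*0.000000 + p_d*1.438968] = 0.214821
  V(1,+0) = exp(-r*dt) * [p_u*0.000000 + p_m*0.000000 + p_d*0.000000] = 0.000000
  V(1,+1) = exp(-r*dt) * [p_u*0.000000 + p_m*0.000000 + p_d*0.000000] = 0.000000
  V(0,+0) = exp(-r*dt) * [p_u*0.000000 + p_m*0.000000 + p_d*0.214821] = 0.032070


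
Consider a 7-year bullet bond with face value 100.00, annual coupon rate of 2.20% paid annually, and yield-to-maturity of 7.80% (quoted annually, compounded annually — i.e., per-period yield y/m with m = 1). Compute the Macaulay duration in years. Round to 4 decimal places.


Coupon per period c = face * coupon_rate / m = 2.200000
Periods per year m = 1; per-period yield y/m = 0.078000
Number of cashflows N = 7
Cashflows (t years, CF_t, discount factor 1/(1+y/m)^(m*t), PV):
  t = 1.0000: CF_t = 2.200000, DF = 0.927644, PV = 2.040816
  t = 2.0000: CF_t = 2.200000, DF = 0.860523, PV = 1.893151
  t = 3.0000: CF_t = 2.200000, DF = 0.798259, PV = 1.756169
  t = 4.0000: CF_t = 2.200000, DF = 0.740500, PV = 1.629100
  t = 5.0000: CF_t = 2.200000, DF = 0.686920, PV = 1.511224
  t = 6.0000: CF_t = 2.200000, DF = 0.637217, PV = 1.401878
  t = 7.0000: CF_t = 102.200000, DF = 0.591111, PV = 60.411493
Price P = sum_t PV_t = 70.643831
Macaulay numerator sum_t t * PV_t:
  t * PV_t at t = 1.0000: 2.040816
  t * PV_t at t = 2.0000: 3.786301
  t * PV_t at t = 3.0000: 5.268508
  t * PV_t at t = 4.0000: 6.516398
  t * PV_t at t = 5.0000: 7.556121
  t * PV_t at t = 6.0000: 8.411266
  t * PV_t at t = 7.0000: 422.880452
Macaulay duration D = (sum_t t * PV_t) / P = 456.459862 / 70.643831 = 6.461426

Answer: Macaulay duration = 6.4614 years


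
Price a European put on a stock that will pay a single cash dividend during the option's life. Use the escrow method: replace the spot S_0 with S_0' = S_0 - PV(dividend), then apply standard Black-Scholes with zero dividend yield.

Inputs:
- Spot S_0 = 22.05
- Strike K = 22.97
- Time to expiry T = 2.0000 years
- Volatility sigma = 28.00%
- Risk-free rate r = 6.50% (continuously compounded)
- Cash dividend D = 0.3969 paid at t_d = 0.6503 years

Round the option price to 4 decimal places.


PV(D) = D * exp(-r * t_d) = 0.3969 * 0.95861140 = 0.38047286
S_0' = S_0 - PV(D) = 22.0500 - 0.38047286 = 21.66952714
d1 = (ln(S_0'/K) + (r + sigma^2/2)*T) / (sigma*sqrt(T)) = 0.37910514
d2 = d1 - sigma*sqrt(T) = -0.01687466
exp(-rT) = 0.87809543
N(-d1) = 0.35230489; N(-d2) = 0.50673169
P = K * exp(-rT) * N(-d2) - S_0' * N(-d1) = 22.9700 * 0.87809543 * 0.50673169 - 21.66952714 * 0.35230489 = 2.5864

Answer: Price = 2.5864


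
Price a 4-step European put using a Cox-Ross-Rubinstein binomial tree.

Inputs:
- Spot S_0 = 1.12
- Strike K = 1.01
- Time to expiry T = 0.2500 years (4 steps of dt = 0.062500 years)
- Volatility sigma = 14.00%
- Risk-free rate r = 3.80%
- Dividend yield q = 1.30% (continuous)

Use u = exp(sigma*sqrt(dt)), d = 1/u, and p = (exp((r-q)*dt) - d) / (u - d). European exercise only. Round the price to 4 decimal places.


dt = T/N = 0.062500
u = exp(sigma*sqrt(dt)) = 1.035620; d = 1/u = 0.965605
p = (exp((r-q)*dt) - d) / (u - d) = 0.513585
Discount per step: exp(-r*dt) = 0.997628
Stock lattice S(k, i) with i counting down-moves:
  k=0: S(0,0) = 1.1200
  k=1: S(1,0) = 1.1599; S(1,1) = 1.0815
  k=2: S(2,0) = 1.2012; S(2,1) = 1.1200; S(2,2) = 1.0443
  k=3: S(3,0) = 1.2440; S(3,1) = 1.1599; S(3,2) = 1.0815; S(3,3) = 1.0084
  k=4: S(4,0) = 1.2883; S(4,1) = 1.2012; S(4,2) = 1.1200; S(4,3) = 1.0443; S(4,4) = 0.9737
Terminal payoffs V(N, i) = max(K - S_T, 0):
  V(4,0) = 0.000000; V(4,1) = 0.000000; V(4,2) = 0.000000; V(4,3) = 0.000000; V(4,4) = 0.036319
Backward induction: V(k, i) = exp(-r*dt) * [p * V(k+1, i) + (1-p) * V(k+1, i+1)].
  V(3,0) = exp(-r*dt) * [p*0.000000 + (1-p)*0.000000] = 0.000000
  V(3,1) = exp(-r*dt) * [p*0.000000 + (1-p)*0.000000] = 0.000000
  V(3,2) = exp(-r*dt) * [p*0.000000 + (1-p)*0.000000] = 0.000000
  V(3,3) = exp(-r*dt) * [p*0.000000 + (1-p)*0.036319] = 0.017624
  V(2,0) = exp(-r*dt) * [p*0.000000 + (1-p)*0.000000] = 0.000000
  V(2,1) = exp(-r*dt) * [p*0.000000 + (1-p)*0.000000] = 0.000000
  V(2,2) = exp(-r*dt) * [p*0.000000 + (1-p)*0.017624] = 0.008552
  V(1,0) = exp(-r*dt) * [p*0.000000 + (1-p)*0.000000] = 0.000000
  V(1,1) = exp(-r*dt) * [p*0.000000 + (1-p)*0.008552] = 0.004150
  V(0,0) = exp(-r*dt) * [p*0.000000 + (1-p)*0.004150] = 0.002014

Answer: Price = V(0,0) = 0.0020


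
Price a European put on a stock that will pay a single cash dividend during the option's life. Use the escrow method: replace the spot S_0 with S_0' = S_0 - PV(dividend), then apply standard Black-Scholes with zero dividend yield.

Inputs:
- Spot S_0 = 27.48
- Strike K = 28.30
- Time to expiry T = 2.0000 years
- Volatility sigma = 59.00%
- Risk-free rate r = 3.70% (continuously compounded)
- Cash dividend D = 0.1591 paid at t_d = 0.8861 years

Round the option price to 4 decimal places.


PV(D) = D * exp(-r * t_d) = 0.1591 * 0.96774593 = 0.15396838
S_0' = S_0 - PV(D) = 27.4800 - 0.15396838 = 27.32603162
d1 = (ln(S_0'/K) + (r + sigma^2/2)*T) / (sigma*sqrt(T)) = 0.46390757
d2 = d1 - sigma*sqrt(T) = -0.37047843
exp(-rT) = 0.92867169
N(-d1) = 0.32135698; N(-d2) = 0.64448698
P = K * exp(-rT) * N(-d2) - S_0' * N(-d1) = 28.3000 * 0.92867169 * 0.64448698 - 27.32603162 * 0.32135698 = 8.1566

Answer: Price = 8.1566


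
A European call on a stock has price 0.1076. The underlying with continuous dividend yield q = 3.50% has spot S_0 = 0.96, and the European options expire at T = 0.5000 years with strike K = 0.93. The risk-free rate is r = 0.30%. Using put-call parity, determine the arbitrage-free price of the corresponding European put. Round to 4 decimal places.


Put-call parity: C - P = S_0 * exp(-qT) - K * exp(-rT).
S_0 * exp(-qT) = 0.9600 * 0.98265224 = 0.94334615
K * exp(-rT) = 0.9300 * 0.99850112 = 0.92860605
P = C - S*exp(-qT) + K*exp(-rT)
P = 0.1076 - 0.94334615 + 0.92860605 = 0.0929

Answer: Put price = 0.0929


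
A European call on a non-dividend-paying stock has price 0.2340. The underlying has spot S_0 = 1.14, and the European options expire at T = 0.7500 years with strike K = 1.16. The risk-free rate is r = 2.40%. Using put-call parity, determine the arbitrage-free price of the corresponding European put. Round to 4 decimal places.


Put-call parity: C - P = S_0 * exp(-qT) - K * exp(-rT).
S_0 * exp(-qT) = 1.1400 * 1.00000000 = 1.14000000
K * exp(-rT) = 1.1600 * 0.98216103 = 1.13930680
P = C - S*exp(-qT) + K*exp(-rT)
P = 0.2340 - 1.14000000 + 1.13930680 = 0.2333

Answer: Put price = 0.2333


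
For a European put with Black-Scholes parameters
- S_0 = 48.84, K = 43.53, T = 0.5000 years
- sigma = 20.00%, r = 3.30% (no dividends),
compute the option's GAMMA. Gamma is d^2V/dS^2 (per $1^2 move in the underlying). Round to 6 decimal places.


d1 = 1.0012582077; d2 = 0.8598368515
phi(d1) = 0.2416662752; exp(-qT) = 1.0000000000; exp(-rT) = 0.9836353794
Gamma = exp(-qT) * phi(d1) / (S * sigma * sqrt(T)) = 1.0000000000 * 0.2416662752 / (48.8400 * 0.2000 * 0.7071067812) = 0.034989

Answer: Gamma = 0.034989
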